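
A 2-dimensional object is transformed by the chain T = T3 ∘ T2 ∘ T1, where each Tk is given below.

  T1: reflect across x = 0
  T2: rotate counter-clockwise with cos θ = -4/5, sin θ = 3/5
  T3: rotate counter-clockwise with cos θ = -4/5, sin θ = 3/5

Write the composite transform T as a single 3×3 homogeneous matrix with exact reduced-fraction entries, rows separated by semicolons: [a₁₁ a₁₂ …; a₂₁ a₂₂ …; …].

T1 = [-1 0 0; 0 1 0; 0 0 1]
T2·T1 = [4/5 -3/5 0; -3/5 -4/5 0; 0 0 1]
T3·…·T1 = [-7/25 24/25 0; 24/25 7/25 0; 0 0 1]

T = [-7/25 24/25 0; 24/25 7/25 0; 0 0 1]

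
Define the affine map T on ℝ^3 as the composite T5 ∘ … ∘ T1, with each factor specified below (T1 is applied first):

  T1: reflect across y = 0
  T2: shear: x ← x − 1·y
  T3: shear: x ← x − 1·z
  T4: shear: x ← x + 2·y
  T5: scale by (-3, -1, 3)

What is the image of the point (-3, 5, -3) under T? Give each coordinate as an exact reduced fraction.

T(p) = (15, 5, -9)

T1 reflect across y = 0: (-3, 5, -3) → (-3, -5, -3)
T2 shear: x ← x − 1·y: (-3, -5, -3) → (2, -5, -3)
T3 shear: x ← x − 1·z: (2, -5, -3) → (5, -5, -3)
T4 shear: x ← x + 2·y: (5, -5, -3) → (-5, -5, -3)
T5 scale by (-3, -1, 3): (-5, -5, -3) → (15, 5, -9)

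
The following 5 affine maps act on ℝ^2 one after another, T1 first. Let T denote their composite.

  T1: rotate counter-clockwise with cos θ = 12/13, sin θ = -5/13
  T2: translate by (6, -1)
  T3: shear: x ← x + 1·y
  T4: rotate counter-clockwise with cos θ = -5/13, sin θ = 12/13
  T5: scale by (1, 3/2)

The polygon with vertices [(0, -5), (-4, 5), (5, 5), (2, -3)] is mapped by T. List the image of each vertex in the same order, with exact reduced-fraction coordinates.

T1 rotate counter-clockwise with cos θ = 12/13, sin θ = -5/13: (0, -5) → (-25/13, -60/13); (-4, 5) → (-23/13, 80/13); (5, 5) → (85/13, 35/13); (2, -3) → (9/13, -46/13)
T2 translate by (6, -1): (-25/13, -60/13) → (53/13, -73/13); (-23/13, 80/13) → (55/13, 67/13); (85/13, 35/13) → (163/13, 22/13); (9/13, -46/13) → (87/13, -59/13)
T3 shear: x ← x + 1·y: (53/13, -73/13) → (-20/13, -73/13); (55/13, 67/13) → (122/13, 67/13); (163/13, 22/13) → (185/13, 22/13); (87/13, -59/13) → (28/13, -59/13)
T4 rotate counter-clockwise with cos θ = -5/13, sin θ = 12/13: (-20/13, -73/13) → (976/169, 125/169); (122/13, 67/13) → (-1414/169, 1129/169); (185/13, 22/13) → (-1189/169, 2110/169); (28/13, -59/13) → (568/169, 631/169)
T5 scale by (1, 3/2): (976/169, 125/169) → (976/169, 375/338); (-1414/169, 1129/169) → (-1414/169, 3387/338); (-1189/169, 2110/169) → (-1189/169, 3165/169); (568/169, 631/169) → (568/169, 1893/338)

image vertices: (976/169, 375/338), (-1414/169, 3387/338), (-1189/169, 3165/169), (568/169, 1893/338)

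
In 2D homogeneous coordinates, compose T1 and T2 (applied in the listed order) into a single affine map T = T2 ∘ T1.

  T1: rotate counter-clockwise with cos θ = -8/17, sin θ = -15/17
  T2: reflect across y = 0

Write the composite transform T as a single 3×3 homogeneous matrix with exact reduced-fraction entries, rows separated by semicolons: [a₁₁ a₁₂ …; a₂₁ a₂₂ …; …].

T1 = [-8/17 15/17 0; -15/17 -8/17 0; 0 0 1]
T2·T1 = [-8/17 15/17 0; 15/17 8/17 0; 0 0 1]

T = [-8/17 15/17 0; 15/17 8/17 0; 0 0 1]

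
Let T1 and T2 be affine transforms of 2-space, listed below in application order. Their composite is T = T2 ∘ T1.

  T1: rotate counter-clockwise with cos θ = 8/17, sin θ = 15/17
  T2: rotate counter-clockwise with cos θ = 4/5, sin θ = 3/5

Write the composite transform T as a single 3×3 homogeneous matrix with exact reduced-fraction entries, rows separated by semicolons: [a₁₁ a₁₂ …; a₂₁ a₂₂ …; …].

T1 = [8/17 -15/17 0; 15/17 8/17 0; 0 0 1]
T2·T1 = [-13/85 -84/85 0; 84/85 -13/85 0; 0 0 1]

T = [-13/85 -84/85 0; 84/85 -13/85 0; 0 0 1]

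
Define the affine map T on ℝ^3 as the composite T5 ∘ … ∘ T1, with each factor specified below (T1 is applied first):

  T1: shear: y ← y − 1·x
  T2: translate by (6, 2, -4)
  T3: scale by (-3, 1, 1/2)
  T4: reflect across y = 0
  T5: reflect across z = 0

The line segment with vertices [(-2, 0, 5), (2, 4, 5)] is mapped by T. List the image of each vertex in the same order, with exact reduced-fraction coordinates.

T1 shear: y ← y − 1·x: (-2, 0, 5) → (-2, 2, 5); (2, 4, 5) → (2, 2, 5)
T2 translate by (6, 2, -4): (-2, 2, 5) → (4, 4, 1); (2, 2, 5) → (8, 4, 1)
T3 scale by (-3, 1, 1/2): (4, 4, 1) → (-12, 4, 1/2); (8, 4, 1) → (-24, 4, 1/2)
T4 reflect across y = 0: (-12, 4, 1/2) → (-12, -4, 1/2); (-24, 4, 1/2) → (-24, -4, 1/2)
T5 reflect across z = 0: (-12, -4, 1/2) → (-12, -4, -1/2); (-24, -4, 1/2) → (-24, -4, -1/2)

image vertices: (-12, -4, -1/2), (-24, -4, -1/2)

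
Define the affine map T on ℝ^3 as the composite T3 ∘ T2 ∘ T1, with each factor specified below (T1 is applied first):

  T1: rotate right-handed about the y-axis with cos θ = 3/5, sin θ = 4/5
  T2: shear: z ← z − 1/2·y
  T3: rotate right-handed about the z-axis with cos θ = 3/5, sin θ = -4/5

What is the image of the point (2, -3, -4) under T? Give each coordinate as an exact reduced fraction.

T(p) = (-18/5, -1/5, -5/2)

T1 rotate right-handed about the y-axis with cos θ = 3/5, sin θ = 4/5: (2, -3, -4) → (-2, -3, -4)
T2 shear: z ← z − 1/2·y: (-2, -3, -4) → (-2, -3, -5/2)
T3 rotate right-handed about the z-axis with cos θ = 3/5, sin θ = -4/5: (-2, -3, -5/2) → (-18/5, -1/5, -5/2)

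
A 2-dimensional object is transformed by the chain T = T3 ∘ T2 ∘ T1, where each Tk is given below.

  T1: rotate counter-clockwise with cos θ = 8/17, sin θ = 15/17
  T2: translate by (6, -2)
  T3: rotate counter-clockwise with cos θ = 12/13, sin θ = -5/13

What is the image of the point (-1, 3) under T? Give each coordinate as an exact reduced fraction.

T1 rotate counter-clockwise with cos θ = 8/17, sin θ = 15/17: (-1, 3) → (-53/17, 9/17)
T2 translate by (6, -2): (-53/17, 9/17) → (49/17, -25/17)
T3 rotate counter-clockwise with cos θ = 12/13, sin θ = -5/13: (49/17, -25/17) → (463/221, -545/221)

T(p) = (463/221, -545/221)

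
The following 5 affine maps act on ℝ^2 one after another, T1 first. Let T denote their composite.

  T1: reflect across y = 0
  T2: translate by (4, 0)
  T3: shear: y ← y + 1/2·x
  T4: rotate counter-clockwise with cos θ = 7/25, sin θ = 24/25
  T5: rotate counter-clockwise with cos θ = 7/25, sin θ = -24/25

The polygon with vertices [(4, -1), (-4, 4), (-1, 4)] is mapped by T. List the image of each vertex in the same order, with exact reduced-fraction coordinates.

T1 reflect across y = 0: (4, -1) → (4, 1); (-4, 4) → (-4, -4); (-1, 4) → (-1, -4)
T2 translate by (4, 0): (4, 1) → (8, 1); (-4, -4) → (0, -4); (-1, -4) → (3, -4)
T3 shear: y ← y + 1/2·x: (8, 1) → (8, 5); (0, -4) → (0, -4); (3, -4) → (3, -5/2)
T4 rotate counter-clockwise with cos θ = 7/25, sin θ = 24/25: (8, 5) → (-64/25, 227/25); (0, -4) → (96/25, -28/25); (3, -5/2) → (81/25, 109/50)
T5 rotate counter-clockwise with cos θ = 7/25, sin θ = -24/25: (-64/25, 227/25) → (8, 5); (96/25, -28/25) → (0, -4); (81/25, 109/50) → (3, -5/2)

image vertices: (8, 5), (0, -4), (3, -5/2)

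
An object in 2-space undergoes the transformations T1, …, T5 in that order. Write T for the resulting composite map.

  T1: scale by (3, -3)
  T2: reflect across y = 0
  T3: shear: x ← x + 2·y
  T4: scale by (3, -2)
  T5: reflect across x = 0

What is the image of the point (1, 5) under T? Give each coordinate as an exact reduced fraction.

T1 scale by (3, -3): (1, 5) → (3, -15)
T2 reflect across y = 0: (3, -15) → (3, 15)
T3 shear: x ← x + 2·y: (3, 15) → (33, 15)
T4 scale by (3, -2): (33, 15) → (99, -30)
T5 reflect across x = 0: (99, -30) → (-99, -30)

T(p) = (-99, -30)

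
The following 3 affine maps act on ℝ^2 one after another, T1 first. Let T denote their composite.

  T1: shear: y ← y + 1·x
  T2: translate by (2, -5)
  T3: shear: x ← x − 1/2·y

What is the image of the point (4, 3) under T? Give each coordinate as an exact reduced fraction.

T1 shear: y ← y + 1·x: (4, 3) → (4, 7)
T2 translate by (2, -5): (4, 7) → (6, 2)
T3 shear: x ← x − 1/2·y: (6, 2) → (5, 2)

T(p) = (5, 2)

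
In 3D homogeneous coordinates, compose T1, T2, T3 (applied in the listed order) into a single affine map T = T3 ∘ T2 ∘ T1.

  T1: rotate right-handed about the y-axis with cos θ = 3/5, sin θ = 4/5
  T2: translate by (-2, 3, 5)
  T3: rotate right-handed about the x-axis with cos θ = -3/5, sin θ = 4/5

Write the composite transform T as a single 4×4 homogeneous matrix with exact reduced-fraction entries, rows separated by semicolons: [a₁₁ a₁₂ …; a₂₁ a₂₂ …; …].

T = [3/5 0 4/5 -2; 16/25 -3/5 -12/25 -29/5; 12/25 4/5 -9/25 -3/5; 0 0 0 1]

T1 = [3/5 0 4/5 0; 0 1 0 0; -4/5 0 3/5 0; 0 0 0 1]
T2·T1 = [3/5 0 4/5 -2; 0 1 0 3; -4/5 0 3/5 5; 0 0 0 1]
T3·…·T1 = [3/5 0 4/5 -2; 16/25 -3/5 -12/25 -29/5; 12/25 4/5 -9/25 -3/5; 0 0 0 1]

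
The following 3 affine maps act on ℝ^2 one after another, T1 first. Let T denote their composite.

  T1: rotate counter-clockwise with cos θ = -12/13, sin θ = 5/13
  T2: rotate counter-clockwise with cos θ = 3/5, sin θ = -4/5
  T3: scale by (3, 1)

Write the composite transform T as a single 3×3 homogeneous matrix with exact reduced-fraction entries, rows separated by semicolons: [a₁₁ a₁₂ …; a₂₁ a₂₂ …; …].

T = [-48/65 -189/65 0; 63/65 -16/65 0; 0 0 1]

T1 = [-12/13 -5/13 0; 5/13 -12/13 0; 0 0 1]
T2·T1 = [-16/65 -63/65 0; 63/65 -16/65 0; 0 0 1]
T3·…·T1 = [-48/65 -189/65 0; 63/65 -16/65 0; 0 0 1]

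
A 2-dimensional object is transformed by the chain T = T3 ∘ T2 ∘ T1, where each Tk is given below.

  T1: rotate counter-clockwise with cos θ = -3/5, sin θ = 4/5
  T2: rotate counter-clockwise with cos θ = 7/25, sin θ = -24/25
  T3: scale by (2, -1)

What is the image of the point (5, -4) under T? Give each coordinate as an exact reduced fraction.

T(p) = (62/5, -8/5)

T1 rotate counter-clockwise with cos θ = -3/5, sin θ = 4/5: (5, -4) → (1/5, 32/5)
T2 rotate counter-clockwise with cos θ = 7/25, sin θ = -24/25: (1/5, 32/5) → (31/5, 8/5)
T3 scale by (2, -1): (31/5, 8/5) → (62/5, -8/5)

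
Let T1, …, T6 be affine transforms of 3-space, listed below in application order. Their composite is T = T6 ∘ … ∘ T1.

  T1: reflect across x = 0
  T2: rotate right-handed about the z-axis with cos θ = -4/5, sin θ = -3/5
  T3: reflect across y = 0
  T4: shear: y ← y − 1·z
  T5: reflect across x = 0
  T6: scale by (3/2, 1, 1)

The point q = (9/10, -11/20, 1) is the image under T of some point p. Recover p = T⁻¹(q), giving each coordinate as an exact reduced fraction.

T1 = [-1 0 0 0; 0 1 0 0; 0 0 1 0; 0 0 0 1]
T2·T1 = [4/5 3/5 0 0; 3/5 -4/5 0 0; 0 0 1 0; 0 0 0 1]
T3·…·T1 = [4/5 3/5 0 0; -3/5 4/5 0 0; 0 0 1 0; 0 0 0 1]
T4·…·T1 = [4/5 3/5 0 0; -3/5 4/5 -1 0; 0 0 1 0; 0 0 0 1]
T5·…·T1 = [-4/5 -3/5 0 0; -3/5 4/5 -1 0; 0 0 1 0; 0 0 0 1]
T6·…·T1 = [-6/5 -9/10 0 0; -3/5 4/5 -1 0; 0 0 1 0; 0 0 0 1]
det M = -3/2; M⁻¹ = [-8/15 -3/5 -3/5 0; -2/5 4/5 4/5 0; 0 0 1 0; 0 0 0 1]
M⁻¹ · (9/10, -11/20, 1)ᵀ = (-3/4, 0, 1)ᵀ

p = (-3/4, 0, 1)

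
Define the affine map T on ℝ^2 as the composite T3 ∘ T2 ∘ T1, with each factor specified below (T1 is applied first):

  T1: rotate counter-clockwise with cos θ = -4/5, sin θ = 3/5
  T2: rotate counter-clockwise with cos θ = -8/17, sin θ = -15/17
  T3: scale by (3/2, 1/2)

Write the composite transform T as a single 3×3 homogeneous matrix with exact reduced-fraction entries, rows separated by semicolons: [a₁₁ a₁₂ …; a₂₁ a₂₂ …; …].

T = [231/170 -54/85 0; 18/85 77/170 0; 0 0 1]

T1 = [-4/5 -3/5 0; 3/5 -4/5 0; 0 0 1]
T2·T1 = [77/85 -36/85 0; 36/85 77/85 0; 0 0 1]
T3·…·T1 = [231/170 -54/85 0; 18/85 77/170 0; 0 0 1]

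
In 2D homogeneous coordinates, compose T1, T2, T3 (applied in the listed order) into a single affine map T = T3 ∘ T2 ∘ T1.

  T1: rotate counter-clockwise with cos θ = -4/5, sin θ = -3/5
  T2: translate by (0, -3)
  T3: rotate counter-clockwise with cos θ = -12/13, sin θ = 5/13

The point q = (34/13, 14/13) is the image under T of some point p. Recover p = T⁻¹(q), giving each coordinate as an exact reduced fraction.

p = (1, -2)

T1 = [-4/5 3/5 0; -3/5 -4/5 0; 0 0 1]
T2·T1 = [-4/5 3/5 0; -3/5 -4/5 -3; 0 0 1]
T3·…·T1 = [63/65 -16/65 15/13; 16/65 63/65 36/13; 0 0 1]
det M = 1; M⁻¹ = [63/65 16/65 -9/5; -16/65 63/65 -12/5; 0 0 1]
M⁻¹ · (34/13, 14/13)ᵀ = (1, -2)ᵀ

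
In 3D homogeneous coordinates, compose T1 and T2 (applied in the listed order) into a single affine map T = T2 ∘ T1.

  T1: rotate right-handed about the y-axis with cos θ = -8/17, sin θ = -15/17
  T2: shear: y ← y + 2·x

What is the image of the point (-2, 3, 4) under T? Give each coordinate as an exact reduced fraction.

T1 rotate right-handed about the y-axis with cos θ = -8/17, sin θ = -15/17: (-2, 3, 4) → (-44/17, 3, -62/17)
T2 shear: y ← y + 2·x: (-44/17, 3, -62/17) → (-44/17, -37/17, -62/17)

T(p) = (-44/17, -37/17, -62/17)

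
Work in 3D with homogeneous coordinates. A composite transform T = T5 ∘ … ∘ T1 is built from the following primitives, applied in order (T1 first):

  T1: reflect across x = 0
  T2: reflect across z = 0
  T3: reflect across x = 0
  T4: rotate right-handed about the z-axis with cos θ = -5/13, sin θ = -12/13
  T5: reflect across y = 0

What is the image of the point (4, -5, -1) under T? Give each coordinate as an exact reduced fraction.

T1 reflect across x = 0: (4, -5, -1) → (-4, -5, -1)
T2 reflect across z = 0: (-4, -5, -1) → (-4, -5, 1)
T3 reflect across x = 0: (-4, -5, 1) → (4, -5, 1)
T4 rotate right-handed about the z-axis with cos θ = -5/13, sin θ = -12/13: (4, -5, 1) → (-80/13, -23/13, 1)
T5 reflect across y = 0: (-80/13, -23/13, 1) → (-80/13, 23/13, 1)

T(p) = (-80/13, 23/13, 1)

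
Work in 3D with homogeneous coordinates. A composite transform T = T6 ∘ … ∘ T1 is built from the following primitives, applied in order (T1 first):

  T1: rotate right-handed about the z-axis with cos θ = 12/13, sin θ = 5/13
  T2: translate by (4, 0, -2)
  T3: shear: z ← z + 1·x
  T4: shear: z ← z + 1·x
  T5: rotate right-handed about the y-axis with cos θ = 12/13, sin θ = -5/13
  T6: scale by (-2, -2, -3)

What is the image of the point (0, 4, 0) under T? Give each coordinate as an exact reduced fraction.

T1 rotate right-handed about the z-axis with cos θ = 12/13, sin θ = 5/13: (0, 4, 0) → (-20/13, 48/13, 0)
T2 translate by (4, 0, -2): (-20/13, 48/13, 0) → (32/13, 48/13, -2)
T3 shear: z ← z + 1·x: (32/13, 48/13, -2) → (32/13, 48/13, 6/13)
T4 shear: z ← z + 1·x: (32/13, 48/13, 6/13) → (32/13, 48/13, 38/13)
T5 rotate right-handed about the y-axis with cos θ = 12/13, sin θ = -5/13: (32/13, 48/13, 38/13) → (194/169, 48/13, 616/169)
T6 scale by (-2, -2, -3): (194/169, 48/13, 616/169) → (-388/169, -96/13, -1848/169)

T(p) = (-388/169, -96/13, -1848/169)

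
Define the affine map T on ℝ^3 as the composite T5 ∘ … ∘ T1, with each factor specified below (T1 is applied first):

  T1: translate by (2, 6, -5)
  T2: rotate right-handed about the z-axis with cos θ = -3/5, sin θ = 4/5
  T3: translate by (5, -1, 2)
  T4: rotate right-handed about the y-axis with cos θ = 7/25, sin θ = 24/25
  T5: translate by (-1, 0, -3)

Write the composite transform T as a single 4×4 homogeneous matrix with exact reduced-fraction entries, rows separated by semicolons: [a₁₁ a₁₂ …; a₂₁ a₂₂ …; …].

T1 = [1 0 0 2; 0 1 0 6; 0 0 1 -5; 0 0 0 1]
T2·T1 = [-3/5 -4/5 0 -6; 4/5 -3/5 0 -2; 0 0 1 -5; 0 0 0 1]
T3·…·T1 = [-3/5 -4/5 0 -1; 4/5 -3/5 0 -3; 0 0 1 -3; 0 0 0 1]
T4·…·T1 = [-21/125 -28/125 24/25 -79/25; 4/5 -3/5 0 -3; 72/125 96/125 7/25 3/25; 0 0 0 1]
T5·…·T1 = [-21/125 -28/125 24/25 -104/25; 4/5 -3/5 0 -3; 72/125 96/125 7/25 -72/25; 0 0 0 1]

T = [-21/125 -28/125 24/25 -104/25; 4/5 -3/5 0 -3; 72/125 96/125 7/25 -72/25; 0 0 0 1]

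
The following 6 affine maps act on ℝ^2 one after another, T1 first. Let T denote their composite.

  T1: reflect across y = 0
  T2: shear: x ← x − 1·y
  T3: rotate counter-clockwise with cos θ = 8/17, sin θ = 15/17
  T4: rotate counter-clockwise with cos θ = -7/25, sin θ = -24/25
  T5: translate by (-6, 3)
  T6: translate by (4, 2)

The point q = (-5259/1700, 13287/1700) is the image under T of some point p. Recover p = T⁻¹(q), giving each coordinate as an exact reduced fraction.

T1 = [1 0 0; 0 -1 0; 0 0 1]
T2·T1 = [1 1 0; 0 -1 0; 0 0 1]
T3·…·T1 = [8/17 23/17 0; 15/17 7/17 0; 0 0 1]
T4·…·T1 = [304/425 7/425 0; -297/425 -601/425 0; 0 0 1]
T5·…·T1 = [304/425 7/425 -6; -297/425 -601/425 3; 0 0 1]
T6·…·T1 = [304/425 7/425 -2; -297/425 -601/425 5; 0 0 1]
det M = -1; M⁻¹ = [601/425 7/425 1167/425; -297/425 -304/425 926/425; 0 0 1]
M⁻¹ · (-5259/1700, 13287/1700)ᵀ = (-3/2, -5/4)ᵀ

p = (-3/2, -5/4)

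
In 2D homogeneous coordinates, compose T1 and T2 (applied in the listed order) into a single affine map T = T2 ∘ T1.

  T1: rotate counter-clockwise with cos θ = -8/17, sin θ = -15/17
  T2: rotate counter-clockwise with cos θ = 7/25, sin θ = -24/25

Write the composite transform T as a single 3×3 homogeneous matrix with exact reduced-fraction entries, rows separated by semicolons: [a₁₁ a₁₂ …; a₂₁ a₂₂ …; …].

T = [-416/425 -87/425 0; 87/425 -416/425 0; 0 0 1]

T1 = [-8/17 15/17 0; -15/17 -8/17 0; 0 0 1]
T2·T1 = [-416/425 -87/425 0; 87/425 -416/425 0; 0 0 1]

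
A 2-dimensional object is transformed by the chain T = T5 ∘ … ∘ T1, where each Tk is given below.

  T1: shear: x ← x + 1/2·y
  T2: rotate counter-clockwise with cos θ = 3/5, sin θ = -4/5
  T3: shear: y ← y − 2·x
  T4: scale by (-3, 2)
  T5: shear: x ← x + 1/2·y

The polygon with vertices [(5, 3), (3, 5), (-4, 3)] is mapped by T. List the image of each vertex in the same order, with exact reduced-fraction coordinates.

image vertices: (-349/10, -32), (-379/10, -32), (-7/10, 4)

T1 shear: x ← x + 1/2·y: (5, 3) → (13/2, 3); (3, 5) → (11/2, 5); (-4, 3) → (-5/2, 3)
T2 rotate counter-clockwise with cos θ = 3/5, sin θ = -4/5: (13/2, 3) → (63/10, -17/5); (11/2, 5) → (73/10, -7/5); (-5/2, 3) → (9/10, 19/5)
T3 shear: y ← y − 2·x: (63/10, -17/5) → (63/10, -16); (73/10, -7/5) → (73/10, -16); (9/10, 19/5) → (9/10, 2)
T4 scale by (-3, 2): (63/10, -16) → (-189/10, -32); (73/10, -16) → (-219/10, -32); (9/10, 2) → (-27/10, 4)
T5 shear: x ← x + 1/2·y: (-189/10, -32) → (-349/10, -32); (-219/10, -32) → (-379/10, -32); (-27/10, 4) → (-7/10, 4)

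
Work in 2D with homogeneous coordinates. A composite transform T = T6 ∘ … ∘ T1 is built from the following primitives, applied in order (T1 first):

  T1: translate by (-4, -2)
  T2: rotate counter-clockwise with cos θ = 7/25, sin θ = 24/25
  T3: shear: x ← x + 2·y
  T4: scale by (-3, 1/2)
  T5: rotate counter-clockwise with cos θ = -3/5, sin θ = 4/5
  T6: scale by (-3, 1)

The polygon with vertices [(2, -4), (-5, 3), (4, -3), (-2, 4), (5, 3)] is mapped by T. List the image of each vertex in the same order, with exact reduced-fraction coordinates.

T1 translate by (-4, -2): (2, -4) → (-2, -6); (-5, 3) → (-9, 1); (4, -3) → (0, -5); (-2, 4) → (-6, 2); (5, 3) → (1, 1)
T2 rotate counter-clockwise with cos θ = 7/25, sin θ = 24/25: (-2, -6) → (26/5, -18/5); (-9, 1) → (-87/25, -209/25); (0, -5) → (24/5, -7/5); (-6, 2) → (-18/5, -26/5); (1, 1) → (-17/25, 31/25)
T3 shear: x ← x + 2·y: (26/5, -18/5) → (-2, -18/5); (-87/25, -209/25) → (-101/5, -209/25); (24/5, -7/5) → (2, -7/5); (-18/5, -26/5) → (-14, -26/5); (-17/25, 31/25) → (9/5, 31/25)
T4 scale by (-3, 1/2): (-2, -18/5) → (6, -9/5); (-101/5, -209/25) → (303/5, -209/50); (2, -7/5) → (-6, -7/10); (-14, -26/5) → (42, -13/5); (9/5, 31/25) → (-27/5, 31/50)
T5 rotate counter-clockwise with cos θ = -3/5, sin θ = 4/5: (6, -9/5) → (-54/25, 147/25); (303/5, -209/50) → (-4127/125, 12747/250); (-6, -7/10) → (104/25, -219/50); (42, -13/5) → (-578/25, 879/25); (-27/5, 31/50) → (343/125, -1173/250)
T6 scale by (-3, 1): (-54/25, 147/25) → (162/25, 147/25); (-4127/125, 12747/250) → (12381/125, 12747/250); (104/25, -219/50) → (-312/25, -219/50); (-578/25, 879/25) → (1734/25, 879/25); (343/125, -1173/250) → (-1029/125, -1173/250)

image vertices: (162/25, 147/25), (12381/125, 12747/250), (-312/25, -219/50), (1734/25, 879/25), (-1029/125, -1173/250)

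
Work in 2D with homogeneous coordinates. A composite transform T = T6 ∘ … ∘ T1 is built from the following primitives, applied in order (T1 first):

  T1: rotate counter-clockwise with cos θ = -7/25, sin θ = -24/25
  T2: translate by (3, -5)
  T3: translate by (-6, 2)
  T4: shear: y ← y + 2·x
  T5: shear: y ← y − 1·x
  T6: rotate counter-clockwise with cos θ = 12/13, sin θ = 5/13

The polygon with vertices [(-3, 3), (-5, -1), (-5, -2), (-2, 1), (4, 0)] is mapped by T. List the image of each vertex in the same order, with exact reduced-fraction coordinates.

T1 rotate counter-clockwise with cos θ = -7/25, sin θ = -24/25: (-3, 3) → (93/25, 51/25); (-5, -1) → (11/25, 127/25); (-5, -2) → (-13/25, 134/25); (-2, 1) → (38/25, 41/25); (4, 0) → (-28/25, -96/25)
T2 translate by (3, -5): (93/25, 51/25) → (168/25, -74/25); (11/25, 127/25) → (86/25, 2/25); (-13/25, 134/25) → (62/25, 9/25); (38/25, 41/25) → (113/25, -84/25); (-28/25, -96/25) → (47/25, -221/25)
T3 translate by (-6, 2): (168/25, -74/25) → (18/25, -24/25); (86/25, 2/25) → (-64/25, 52/25); (62/25, 9/25) → (-88/25, 59/25); (113/25, -84/25) → (-37/25, -34/25); (47/25, -221/25) → (-103/25, -171/25)
T4 shear: y ← y + 2·x: (18/25, -24/25) → (18/25, 12/25); (-64/25, 52/25) → (-64/25, -76/25); (-88/25, 59/25) → (-88/25, -117/25); (-37/25, -34/25) → (-37/25, -108/25); (-103/25, -171/25) → (-103/25, -377/25)
T5 shear: y ← y − 1·x: (18/25, 12/25) → (18/25, -6/25); (-64/25, -76/25) → (-64/25, -12/25); (-88/25, -117/25) → (-88/25, -29/25); (-37/25, -108/25) → (-37/25, -71/25); (-103/25, -377/25) → (-103/25, -274/25)
T6 rotate counter-clockwise with cos θ = 12/13, sin θ = 5/13: (18/25, -6/25) → (246/325, 18/325); (-64/25, -12/25) → (-708/325, -464/325); (-88/25, -29/25) → (-911/325, -788/325); (-37/25, -71/25) → (-89/325, -1037/325); (-103/25, -274/25) → (134/325, -3803/325)

image vertices: (246/325, 18/325), (-708/325, -464/325), (-911/325, -788/325), (-89/325, -1037/325), (134/325, -3803/325)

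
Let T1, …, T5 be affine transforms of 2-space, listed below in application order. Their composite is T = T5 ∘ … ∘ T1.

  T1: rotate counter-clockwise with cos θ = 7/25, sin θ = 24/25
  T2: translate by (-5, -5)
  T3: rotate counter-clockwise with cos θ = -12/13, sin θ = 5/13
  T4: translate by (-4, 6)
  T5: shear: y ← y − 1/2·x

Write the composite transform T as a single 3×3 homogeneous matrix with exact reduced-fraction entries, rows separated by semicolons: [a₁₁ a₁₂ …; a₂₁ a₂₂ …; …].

T = [-204/325 253/325 33/13; -151/325 -661/650 193/26; 0 0 1]

T1 = [7/25 -24/25 0; 24/25 7/25 0; 0 0 1]
T2·T1 = [7/25 -24/25 -5; 24/25 7/25 -5; 0 0 1]
T3·…·T1 = [-204/325 253/325 85/13; -253/325 -204/325 35/13; 0 0 1]
T4·…·T1 = [-204/325 253/325 33/13; -253/325 -204/325 113/13; 0 0 1]
T5·…·T1 = [-204/325 253/325 33/13; -151/325 -661/650 193/26; 0 0 1]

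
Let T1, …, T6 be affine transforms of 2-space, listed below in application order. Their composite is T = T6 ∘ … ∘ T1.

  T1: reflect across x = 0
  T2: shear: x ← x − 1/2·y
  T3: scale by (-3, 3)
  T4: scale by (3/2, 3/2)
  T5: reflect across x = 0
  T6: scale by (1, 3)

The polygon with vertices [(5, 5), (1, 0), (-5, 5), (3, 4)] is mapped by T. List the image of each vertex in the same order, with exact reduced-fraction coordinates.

image vertices: (-135/4, 135/2), (-9/2, 0), (45/4, 135/2), (-45/2, 54)

T1 reflect across x = 0: (5, 5) → (-5, 5); (1, 0) → (-1, 0); (-5, 5) → (5, 5); (3, 4) → (-3, 4)
T2 shear: x ← x − 1/2·y: (-5, 5) → (-15/2, 5); (-1, 0) → (-1, 0); (5, 5) → (5/2, 5); (-3, 4) → (-5, 4)
T3 scale by (-3, 3): (-15/2, 5) → (45/2, 15); (-1, 0) → (3, 0); (5/2, 5) → (-15/2, 15); (-5, 4) → (15, 12)
T4 scale by (3/2, 3/2): (45/2, 15) → (135/4, 45/2); (3, 0) → (9/2, 0); (-15/2, 15) → (-45/4, 45/2); (15, 12) → (45/2, 18)
T5 reflect across x = 0: (135/4, 45/2) → (-135/4, 45/2); (9/2, 0) → (-9/2, 0); (-45/4, 45/2) → (45/4, 45/2); (45/2, 18) → (-45/2, 18)
T6 scale by (1, 3): (-135/4, 45/2) → (-135/4, 135/2); (-9/2, 0) → (-9/2, 0); (45/4, 45/2) → (45/4, 135/2); (-45/2, 18) → (-45/2, 54)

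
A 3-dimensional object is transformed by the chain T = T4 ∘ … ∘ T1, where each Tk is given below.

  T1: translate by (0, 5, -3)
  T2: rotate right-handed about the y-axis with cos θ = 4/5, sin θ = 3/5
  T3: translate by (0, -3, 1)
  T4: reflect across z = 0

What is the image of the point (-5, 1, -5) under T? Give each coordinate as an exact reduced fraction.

T1 translate by (0, 5, -3): (-5, 1, -5) → (-5, 6, -8)
T2 rotate right-handed about the y-axis with cos θ = 4/5, sin θ = 3/5: (-5, 6, -8) → (-44/5, 6, -17/5)
T3 translate by (0, -3, 1): (-44/5, 6, -17/5) → (-44/5, 3, -12/5)
T4 reflect across z = 0: (-44/5, 3, -12/5) → (-44/5, 3, 12/5)

T(p) = (-44/5, 3, 12/5)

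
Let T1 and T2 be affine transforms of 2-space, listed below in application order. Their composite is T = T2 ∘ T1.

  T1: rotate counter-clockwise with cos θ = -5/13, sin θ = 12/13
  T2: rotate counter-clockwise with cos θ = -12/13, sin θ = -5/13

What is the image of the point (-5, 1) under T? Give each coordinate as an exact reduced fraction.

T(p) = (-37/13, 55/13)

T1 rotate counter-clockwise with cos θ = -5/13, sin θ = 12/13: (-5, 1) → (1, -5)
T2 rotate counter-clockwise with cos θ = -12/13, sin θ = -5/13: (1, -5) → (-37/13, 55/13)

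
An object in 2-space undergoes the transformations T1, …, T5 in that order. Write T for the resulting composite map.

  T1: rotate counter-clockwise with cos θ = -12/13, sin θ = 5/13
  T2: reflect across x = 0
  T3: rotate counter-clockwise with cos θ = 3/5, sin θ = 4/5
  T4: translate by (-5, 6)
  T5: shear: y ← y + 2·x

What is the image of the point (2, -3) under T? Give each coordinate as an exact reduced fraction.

T(p) = (-482/65, -80/13)

T1 rotate counter-clockwise with cos θ = -12/13, sin θ = 5/13: (2, -3) → (-9/13, 46/13)
T2 reflect across x = 0: (-9/13, 46/13) → (9/13, 46/13)
T3 rotate counter-clockwise with cos θ = 3/5, sin θ = 4/5: (9/13, 46/13) → (-157/65, 174/65)
T4 translate by (-5, 6): (-157/65, 174/65) → (-482/65, 564/65)
T5 shear: y ← y + 2·x: (-482/65, 564/65) → (-482/65, -80/13)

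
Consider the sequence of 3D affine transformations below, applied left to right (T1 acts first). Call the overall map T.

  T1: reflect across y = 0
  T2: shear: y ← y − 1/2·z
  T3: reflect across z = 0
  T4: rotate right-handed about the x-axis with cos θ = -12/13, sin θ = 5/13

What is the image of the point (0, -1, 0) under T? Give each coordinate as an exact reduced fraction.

T(p) = (0, -12/13, 5/13)

T1 reflect across y = 0: (0, -1, 0) → (0, 1, 0)
T2 shear: y ← y − 1/2·z: (0, 1, 0) → (0, 1, 0)
T3 reflect across z = 0: (0, 1, 0) → (0, 1, 0)
T4 rotate right-handed about the x-axis with cos θ = -12/13, sin θ = 5/13: (0, 1, 0) → (0, -12/13, 5/13)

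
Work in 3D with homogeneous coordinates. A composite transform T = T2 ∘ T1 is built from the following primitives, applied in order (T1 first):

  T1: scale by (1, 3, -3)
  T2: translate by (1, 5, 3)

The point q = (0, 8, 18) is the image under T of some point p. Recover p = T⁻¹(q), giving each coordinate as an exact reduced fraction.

T1 = [1 0 0 0; 0 3 0 0; 0 0 -3 0; 0 0 0 1]
T2·T1 = [1 0 0 1; 0 3 0 5; 0 0 -3 3; 0 0 0 1]
det M = -9; M⁻¹ = [1 0 0 -1; 0 1/3 0 -5/3; 0 0 -1/3 1; 0 0 0 1]
M⁻¹ · (0, 8, 18)ᵀ = (-1, 1, -5)ᵀ

p = (-1, 1, -5)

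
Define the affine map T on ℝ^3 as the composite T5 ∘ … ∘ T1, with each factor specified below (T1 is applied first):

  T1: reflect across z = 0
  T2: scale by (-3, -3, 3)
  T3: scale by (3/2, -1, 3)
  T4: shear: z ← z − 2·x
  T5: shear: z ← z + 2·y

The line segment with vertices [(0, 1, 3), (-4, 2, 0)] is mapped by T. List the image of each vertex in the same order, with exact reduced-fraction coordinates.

T1 reflect across z = 0: (0, 1, 3) → (0, 1, -3); (-4, 2, 0) → (-4, 2, 0)
T2 scale by (-3, -3, 3): (0, 1, -3) → (0, -3, -9); (-4, 2, 0) → (12, -6, 0)
T3 scale by (3/2, -1, 3): (0, -3, -9) → (0, 3, -27); (12, -6, 0) → (18, 6, 0)
T4 shear: z ← z − 2·x: (0, 3, -27) → (0, 3, -27); (18, 6, 0) → (18, 6, -36)
T5 shear: z ← z + 2·y: (0, 3, -27) → (0, 3, -21); (18, 6, -36) → (18, 6, -24)

image vertices: (0, 3, -21), (18, 6, -24)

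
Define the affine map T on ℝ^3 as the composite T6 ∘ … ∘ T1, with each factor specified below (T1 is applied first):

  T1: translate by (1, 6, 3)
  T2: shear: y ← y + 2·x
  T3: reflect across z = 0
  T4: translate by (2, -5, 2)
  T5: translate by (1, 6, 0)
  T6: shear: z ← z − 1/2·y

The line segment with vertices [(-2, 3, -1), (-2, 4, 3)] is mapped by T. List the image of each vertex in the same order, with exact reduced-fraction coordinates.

T1 translate by (1, 6, 3): (-2, 3, -1) → (-1, 9, 2); (-2, 4, 3) → (-1, 10, 6)
T2 shear: y ← y + 2·x: (-1, 9, 2) → (-1, 7, 2); (-1, 10, 6) → (-1, 8, 6)
T3 reflect across z = 0: (-1, 7, 2) → (-1, 7, -2); (-1, 8, 6) → (-1, 8, -6)
T4 translate by (2, -5, 2): (-1, 7, -2) → (1, 2, 0); (-1, 8, -6) → (1, 3, -4)
T5 translate by (1, 6, 0): (1, 2, 0) → (2, 8, 0); (1, 3, -4) → (2, 9, -4)
T6 shear: z ← z − 1/2·y: (2, 8, 0) → (2, 8, -4); (2, 9, -4) → (2, 9, -17/2)

image vertices: (2, 8, -4), (2, 9, -17/2)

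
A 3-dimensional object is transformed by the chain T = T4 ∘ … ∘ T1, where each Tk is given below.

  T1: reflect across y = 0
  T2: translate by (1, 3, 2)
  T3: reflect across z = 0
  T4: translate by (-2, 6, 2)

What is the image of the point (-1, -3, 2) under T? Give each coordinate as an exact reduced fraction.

T1 reflect across y = 0: (-1, -3, 2) → (-1, 3, 2)
T2 translate by (1, 3, 2): (-1, 3, 2) → (0, 6, 4)
T3 reflect across z = 0: (0, 6, 4) → (0, 6, -4)
T4 translate by (-2, 6, 2): (0, 6, -4) → (-2, 12, -2)

T(p) = (-2, 12, -2)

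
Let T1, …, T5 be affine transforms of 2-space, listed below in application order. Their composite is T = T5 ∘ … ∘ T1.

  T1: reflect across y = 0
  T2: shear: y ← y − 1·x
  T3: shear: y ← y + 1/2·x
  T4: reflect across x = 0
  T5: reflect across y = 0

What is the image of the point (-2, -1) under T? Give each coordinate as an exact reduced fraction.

T1 reflect across y = 0: (-2, -1) → (-2, 1)
T2 shear: y ← y − 1·x: (-2, 1) → (-2, 3)
T3 shear: y ← y + 1/2·x: (-2, 3) → (-2, 2)
T4 reflect across x = 0: (-2, 2) → (2, 2)
T5 reflect across y = 0: (2, 2) → (2, -2)

T(p) = (2, -2)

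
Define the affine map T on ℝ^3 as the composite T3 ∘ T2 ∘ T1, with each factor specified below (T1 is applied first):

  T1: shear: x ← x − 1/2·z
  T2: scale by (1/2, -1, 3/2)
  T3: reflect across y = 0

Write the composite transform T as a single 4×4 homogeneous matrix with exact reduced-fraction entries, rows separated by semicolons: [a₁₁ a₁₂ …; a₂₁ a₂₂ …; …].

T = [1/2 0 -1/4 0; 0 1 0 0; 0 0 3/2 0; 0 0 0 1]

T1 = [1 0 -1/2 0; 0 1 0 0; 0 0 1 0; 0 0 0 1]
T2·T1 = [1/2 0 -1/4 0; 0 -1 0 0; 0 0 3/2 0; 0 0 0 1]
T3·…·T1 = [1/2 0 -1/4 0; 0 1 0 0; 0 0 3/2 0; 0 0 0 1]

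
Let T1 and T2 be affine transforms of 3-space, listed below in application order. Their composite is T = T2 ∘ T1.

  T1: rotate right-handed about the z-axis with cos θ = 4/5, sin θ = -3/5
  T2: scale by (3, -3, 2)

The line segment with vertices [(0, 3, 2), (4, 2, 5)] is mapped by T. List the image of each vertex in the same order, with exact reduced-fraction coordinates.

image vertices: (27/5, -36/5, 4), (66/5, 12/5, 10)

T1 rotate right-handed about the z-axis with cos θ = 4/5, sin θ = -3/5: (0, 3, 2) → (9/5, 12/5, 2); (4, 2, 5) → (22/5, -4/5, 5)
T2 scale by (3, -3, 2): (9/5, 12/5, 2) → (27/5, -36/5, 4); (22/5, -4/5, 5) → (66/5, 12/5, 10)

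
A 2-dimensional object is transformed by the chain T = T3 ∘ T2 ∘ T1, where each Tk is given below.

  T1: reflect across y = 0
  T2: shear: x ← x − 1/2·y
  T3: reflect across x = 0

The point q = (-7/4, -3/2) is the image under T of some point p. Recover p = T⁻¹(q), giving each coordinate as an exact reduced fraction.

T1 = [1 0 0; 0 -1 0; 0 0 1]
T2·T1 = [1 1/2 0; 0 -1 0; 0 0 1]
T3·…·T1 = [-1 -1/2 0; 0 -1 0; 0 0 1]
det M = 1; M⁻¹ = [-1 1/2 0; 0 -1 0; 0 0 1]
M⁻¹ · (-7/4, -3/2)ᵀ = (1, 3/2)ᵀ

p = (1, 3/2)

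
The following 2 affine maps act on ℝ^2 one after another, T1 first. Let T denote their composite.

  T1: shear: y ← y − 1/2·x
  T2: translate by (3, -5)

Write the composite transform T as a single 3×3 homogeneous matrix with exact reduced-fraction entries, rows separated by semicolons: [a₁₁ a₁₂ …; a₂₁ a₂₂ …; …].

T = [1 0 3; -1/2 1 -5; 0 0 1]

T1 = [1 0 0; -1/2 1 0; 0 0 1]
T2·T1 = [1 0 3; -1/2 1 -5; 0 0 1]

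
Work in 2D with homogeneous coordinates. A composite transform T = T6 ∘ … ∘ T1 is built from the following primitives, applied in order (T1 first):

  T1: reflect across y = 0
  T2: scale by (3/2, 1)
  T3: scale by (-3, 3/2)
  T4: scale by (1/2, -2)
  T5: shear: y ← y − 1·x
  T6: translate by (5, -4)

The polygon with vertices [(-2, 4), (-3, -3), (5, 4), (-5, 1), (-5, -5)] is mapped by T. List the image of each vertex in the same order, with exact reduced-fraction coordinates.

image vertices: (19/2, 7/2), (47/4, -79/4), (-25/4, 77/4), (65/4, -49/4), (65/4, -121/4)

T1 reflect across y = 0: (-2, 4) → (-2, -4); (-3, -3) → (-3, 3); (5, 4) → (5, -4); (-5, 1) → (-5, -1); (-5, -5) → (-5, 5)
T2 scale by (3/2, 1): (-2, -4) → (-3, -4); (-3, 3) → (-9/2, 3); (5, -4) → (15/2, -4); (-5, -1) → (-15/2, -1); (-5, 5) → (-15/2, 5)
T3 scale by (-3, 3/2): (-3, -4) → (9, -6); (-9/2, 3) → (27/2, 9/2); (15/2, -4) → (-45/2, -6); (-15/2, -1) → (45/2, -3/2); (-15/2, 5) → (45/2, 15/2)
T4 scale by (1/2, -2): (9, -6) → (9/2, 12); (27/2, 9/2) → (27/4, -9); (-45/2, -6) → (-45/4, 12); (45/2, -3/2) → (45/4, 3); (45/2, 15/2) → (45/4, -15)
T5 shear: y ← y − 1·x: (9/2, 12) → (9/2, 15/2); (27/4, -9) → (27/4, -63/4); (-45/4, 12) → (-45/4, 93/4); (45/4, 3) → (45/4, -33/4); (45/4, -15) → (45/4, -105/4)
T6 translate by (5, -4): (9/2, 15/2) → (19/2, 7/2); (27/4, -63/4) → (47/4, -79/4); (-45/4, 93/4) → (-25/4, 77/4); (45/4, -33/4) → (65/4, -49/4); (45/4, -105/4) → (65/4, -121/4)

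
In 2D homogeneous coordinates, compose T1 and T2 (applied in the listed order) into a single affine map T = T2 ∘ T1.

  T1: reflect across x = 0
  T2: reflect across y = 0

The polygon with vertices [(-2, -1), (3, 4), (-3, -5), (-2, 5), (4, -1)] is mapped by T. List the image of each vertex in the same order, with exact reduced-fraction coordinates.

image vertices: (2, 1), (-3, -4), (3, 5), (2, -5), (-4, 1)

T1 reflect across x = 0: (-2, -1) → (2, -1); (3, 4) → (-3, 4); (-3, -5) → (3, -5); (-2, 5) → (2, 5); (4, -1) → (-4, -1)
T2 reflect across y = 0: (2, -1) → (2, 1); (-3, 4) → (-3, -4); (3, -5) → (3, 5); (2, 5) → (2, -5); (-4, -1) → (-4, 1)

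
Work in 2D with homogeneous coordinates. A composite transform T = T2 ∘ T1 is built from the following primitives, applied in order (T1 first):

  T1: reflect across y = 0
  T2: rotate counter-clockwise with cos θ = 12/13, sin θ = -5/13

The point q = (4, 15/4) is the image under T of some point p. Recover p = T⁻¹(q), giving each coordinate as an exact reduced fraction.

p = (9/4, -5)

T1 = [1 0 0; 0 -1 0; 0 0 1]
T2·T1 = [12/13 -5/13 0; -5/13 -12/13 0; 0 0 1]
det M = -1; M⁻¹ = [12/13 -5/13 0; -5/13 -12/13 0; 0 0 1]
M⁻¹ · (4, 15/4)ᵀ = (9/4, -5)ᵀ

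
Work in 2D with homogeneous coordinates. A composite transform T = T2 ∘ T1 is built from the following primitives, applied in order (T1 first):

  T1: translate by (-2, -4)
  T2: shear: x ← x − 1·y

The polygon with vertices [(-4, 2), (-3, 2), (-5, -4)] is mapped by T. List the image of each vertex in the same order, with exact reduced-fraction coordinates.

T1 translate by (-2, -4): (-4, 2) → (-6, -2); (-3, 2) → (-5, -2); (-5, -4) → (-7, -8)
T2 shear: x ← x − 1·y: (-6, -2) → (-4, -2); (-5, -2) → (-3, -2); (-7, -8) → (1, -8)

image vertices: (-4, -2), (-3, -2), (1, -8)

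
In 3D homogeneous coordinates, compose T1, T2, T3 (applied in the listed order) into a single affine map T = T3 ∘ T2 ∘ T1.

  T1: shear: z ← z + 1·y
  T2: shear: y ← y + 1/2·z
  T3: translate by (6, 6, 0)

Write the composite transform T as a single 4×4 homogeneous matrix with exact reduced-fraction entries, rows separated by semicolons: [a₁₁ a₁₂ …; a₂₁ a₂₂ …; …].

T = [1 0 0 6; 0 3/2 1/2 6; 0 1 1 0; 0 0 0 1]

T1 = [1 0 0 0; 0 1 0 0; 0 1 1 0; 0 0 0 1]
T2·T1 = [1 0 0 0; 0 3/2 1/2 0; 0 1 1 0; 0 0 0 1]
T3·…·T1 = [1 0 0 6; 0 3/2 1/2 6; 0 1 1 0; 0 0 0 1]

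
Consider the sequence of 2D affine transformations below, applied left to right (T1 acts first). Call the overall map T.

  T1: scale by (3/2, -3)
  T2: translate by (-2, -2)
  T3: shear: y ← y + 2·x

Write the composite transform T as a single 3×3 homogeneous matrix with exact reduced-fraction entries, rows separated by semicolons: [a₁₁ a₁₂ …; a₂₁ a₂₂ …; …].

T = [3/2 0 -2; 3 -3 -6; 0 0 1]

T1 = [3/2 0 0; 0 -3 0; 0 0 1]
T2·T1 = [3/2 0 -2; 0 -3 -2; 0 0 1]
T3·…·T1 = [3/2 0 -2; 3 -3 -6; 0 0 1]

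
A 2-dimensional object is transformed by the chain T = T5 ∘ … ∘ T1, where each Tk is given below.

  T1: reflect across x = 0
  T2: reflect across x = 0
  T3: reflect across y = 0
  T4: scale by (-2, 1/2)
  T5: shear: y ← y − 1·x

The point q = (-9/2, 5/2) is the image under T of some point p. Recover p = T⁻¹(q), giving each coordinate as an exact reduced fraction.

T1 = [-1 0 0; 0 1 0; 0 0 1]
T2·T1 = [1 0 0; 0 1 0; 0 0 1]
T3·…·T1 = [1 0 0; 0 -1 0; 0 0 1]
T4·…·T1 = [-2 0 0; 0 -1/2 0; 0 0 1]
T5·…·T1 = [-2 0 0; 2 -1/2 0; 0 0 1]
det M = 1; M⁻¹ = [-1/2 0 0; -2 -2 0; 0 0 1]
M⁻¹ · (-9/2, 5/2)ᵀ = (9/4, 4)ᵀ

p = (9/4, 4)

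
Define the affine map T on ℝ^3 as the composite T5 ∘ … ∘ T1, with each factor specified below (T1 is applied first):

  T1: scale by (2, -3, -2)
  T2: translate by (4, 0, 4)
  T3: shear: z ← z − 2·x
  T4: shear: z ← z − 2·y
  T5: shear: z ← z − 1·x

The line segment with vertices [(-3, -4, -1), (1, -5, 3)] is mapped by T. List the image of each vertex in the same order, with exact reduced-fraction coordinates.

T1 scale by (2, -3, -2): (-3, -4, -1) → (-6, 12, 2); (1, -5, 3) → (2, 15, -6)
T2 translate by (4, 0, 4): (-6, 12, 2) → (-2, 12, 6); (2, 15, -6) → (6, 15, -2)
T3 shear: z ← z − 2·x: (-2, 12, 6) → (-2, 12, 10); (6, 15, -2) → (6, 15, -14)
T4 shear: z ← z − 2·y: (-2, 12, 10) → (-2, 12, -14); (6, 15, -14) → (6, 15, -44)
T5 shear: z ← z − 1·x: (-2, 12, -14) → (-2, 12, -12); (6, 15, -44) → (6, 15, -50)

image vertices: (-2, 12, -12), (6, 15, -50)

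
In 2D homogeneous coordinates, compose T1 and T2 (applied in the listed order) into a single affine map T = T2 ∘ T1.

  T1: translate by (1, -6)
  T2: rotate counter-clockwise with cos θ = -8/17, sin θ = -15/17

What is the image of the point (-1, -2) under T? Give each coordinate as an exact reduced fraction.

T1 translate by (1, -6): (-1, -2) → (0, -8)
T2 rotate counter-clockwise with cos θ = -8/17, sin θ = -15/17: (0, -8) → (-120/17, 64/17)

T(p) = (-120/17, 64/17)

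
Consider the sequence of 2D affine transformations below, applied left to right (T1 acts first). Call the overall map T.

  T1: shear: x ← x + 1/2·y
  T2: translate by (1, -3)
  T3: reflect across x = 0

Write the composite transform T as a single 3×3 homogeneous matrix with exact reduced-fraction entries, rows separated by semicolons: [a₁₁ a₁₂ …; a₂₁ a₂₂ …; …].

T1 = [1 1/2 0; 0 1 0; 0 0 1]
T2·T1 = [1 1/2 1; 0 1 -3; 0 0 1]
T3·…·T1 = [-1 -1/2 -1; 0 1 -3; 0 0 1]

T = [-1 -1/2 -1; 0 1 -3; 0 0 1]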